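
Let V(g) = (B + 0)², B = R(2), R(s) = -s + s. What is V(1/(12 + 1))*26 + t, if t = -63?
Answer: -63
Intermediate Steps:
R(s) = 0
B = 0
V(g) = 0 (V(g) = (0 + 0)² = 0² = 0)
V(1/(12 + 1))*26 + t = 0*26 - 63 = 0 - 63 = -63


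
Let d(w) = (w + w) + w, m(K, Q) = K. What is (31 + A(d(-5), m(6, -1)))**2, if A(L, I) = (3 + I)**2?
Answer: 12544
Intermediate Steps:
d(w) = 3*w (d(w) = 2*w + w = 3*w)
(31 + A(d(-5), m(6, -1)))**2 = (31 + (3 + 6)**2)**2 = (31 + 9**2)**2 = (31 + 81)**2 = 112**2 = 12544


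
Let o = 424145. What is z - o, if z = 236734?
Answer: -187411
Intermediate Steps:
z - o = 236734 - 1*424145 = 236734 - 424145 = -187411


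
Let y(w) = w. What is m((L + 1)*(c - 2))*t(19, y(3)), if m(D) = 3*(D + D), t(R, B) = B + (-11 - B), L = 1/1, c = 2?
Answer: 0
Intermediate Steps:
L = 1
t(R, B) = -11
m(D) = 6*D (m(D) = 3*(2*D) = 6*D)
m((L + 1)*(c - 2))*t(19, y(3)) = (6*((1 + 1)*(2 - 2)))*(-11) = (6*(2*0))*(-11) = (6*0)*(-11) = 0*(-11) = 0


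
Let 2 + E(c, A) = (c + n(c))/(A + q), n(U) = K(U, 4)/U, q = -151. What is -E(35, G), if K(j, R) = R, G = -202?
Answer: 25939/12355 ≈ 2.0995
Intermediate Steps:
n(U) = 4/U
E(c, A) = -2 + (c + 4/c)/(-151 + A) (E(c, A) = -2 + (c + 4/c)/(A - 151) = -2 + (c + 4/c)/(-151 + A))
-E(35, G) = -(4 + 35*(302 + 35 - 2*(-202)))/(35*(-151 - 202)) = -(4 + 35*(302 + 35 + 404))/(35*(-353)) = -(-1)*(4 + 35*741)/(35*353) = -(-1)*(4 + 25935)/(35*353) = -(-1)*25939/(35*353) = -1*(-25939/12355) = 25939/12355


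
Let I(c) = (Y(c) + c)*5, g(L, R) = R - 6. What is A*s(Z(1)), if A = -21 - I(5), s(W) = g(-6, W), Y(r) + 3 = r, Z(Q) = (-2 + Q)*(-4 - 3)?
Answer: -56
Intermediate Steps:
Z(Q) = 14 - 7*Q (Z(Q) = (-2 + Q)*(-7) = 14 - 7*Q)
g(L, R) = -6 + R
Y(r) = -3 + r
I(c) = -15 + 10*c (I(c) = ((-3 + c) + c)*5 = (-3 + 2*c)*5 = -15 + 10*c)
s(W) = -6 + W
A = -56 (A = -21 - (-15 + 10*5) = -21 - (-15 + 50) = -21 - 1*35 = -21 - 35 = -56)
A*s(Z(1)) = -56*(-6 + (14 - 7*1)) = -56*(-6 + (14 - 7)) = -56*(-6 + 7) = -56*1 = -56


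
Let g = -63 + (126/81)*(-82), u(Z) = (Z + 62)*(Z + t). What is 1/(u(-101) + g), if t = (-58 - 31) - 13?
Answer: 9/69538 ≈ 0.00012943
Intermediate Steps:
t = -102 (t = -89 - 13 = -102)
u(Z) = (-102 + Z)*(62 + Z) (u(Z) = (Z + 62)*(Z - 102) = (62 + Z)*(-102 + Z) = (-102 + Z)*(62 + Z))
g = -1715/9 (g = -63 + (126*(1/81))*(-82) = -63 + (14/9)*(-82) = -63 - 1148/9 = -1715/9 ≈ -190.56)
1/(u(-101) + g) = 1/((-6324 + (-101)**2 - 40*(-101)) - 1715/9) = 1/((-6324 + 10201 + 4040) - 1715/9) = 1/(7917 - 1715/9) = 1/(69538/9) = 9/69538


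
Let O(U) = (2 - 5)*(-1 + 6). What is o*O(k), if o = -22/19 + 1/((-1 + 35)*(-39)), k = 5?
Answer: 145955/8398 ≈ 17.380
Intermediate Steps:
O(U) = -15 (O(U) = -3*5 = -15)
o = -29191/25194 (o = -22*1/19 - 1/39/34 = -22/19 + (1/34)*(-1/39) = -22/19 - 1/1326 = -29191/25194 ≈ -1.1586)
o*O(k) = -29191/25194*(-15) = 145955/8398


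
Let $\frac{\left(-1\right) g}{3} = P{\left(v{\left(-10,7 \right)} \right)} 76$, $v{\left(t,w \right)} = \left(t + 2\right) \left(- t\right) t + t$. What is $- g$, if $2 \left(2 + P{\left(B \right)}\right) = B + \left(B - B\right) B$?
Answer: $89604$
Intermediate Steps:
$v{\left(t,w \right)} = t - t^{2} \left(2 + t\right)$ ($v{\left(t,w \right)} = \left(2 + t\right) \left(- t\right) t + t = - t \left(2 + t\right) t + t = - t^{2} \left(2 + t\right) + t = t - t^{2} \left(2 + t\right)$)
$P{\left(B \right)} = -2 + \frac{B}{2}$ ($P{\left(B \right)} = -2 + \frac{B + \left(B - B\right) B}{2} = -2 + \frac{B + 0 B}{2} = -2 + \frac{B + 0}{2} = -2 + \frac{B}{2}$)
$g = -89604$ ($g = - 3 \left(-2 + \frac{\left(-10\right) \left(1 - \left(-10\right)^{2} - -20\right)}{2}\right) 76 = - 3 \left(-2 + \frac{\left(-10\right) \left(1 - 100 + 20\right)}{2}\right) 76 = - 3 \left(-2 + \frac{\left(-10\right) \left(-79\right)}{2}\right) 76 = - 3 \left(-2 + \frac{1}{2} \cdot 790\right) 76 = - 3 \left(-2 + 395\right) 76 = - 3 \cdot 393 \cdot 76 = \left(-3\right) 29868 = -89604$)
$- g = \left(-1\right) \left(-89604\right) = 89604$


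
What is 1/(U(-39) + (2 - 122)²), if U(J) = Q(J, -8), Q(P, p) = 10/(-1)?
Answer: 1/14390 ≈ 6.9493e-5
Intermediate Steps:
Q(P, p) = -10 (Q(P, p) = 10*(-1) = -10)
U(J) = -10
1/(U(-39) + (2 - 122)²) = 1/(-10 + (2 - 122)²) = 1/(-10 + (-120)²) = 1/(-10 + 14400) = 1/14390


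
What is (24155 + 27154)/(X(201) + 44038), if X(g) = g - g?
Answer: 51309/44038 ≈ 1.1651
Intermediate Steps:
X(g) = 0
(24155 + 27154)/(X(201) + 44038) = (24155 + 27154)/(0 + 44038) = 51309/44038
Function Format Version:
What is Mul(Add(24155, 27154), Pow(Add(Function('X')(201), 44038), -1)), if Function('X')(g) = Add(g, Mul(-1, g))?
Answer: Rational(51309, 44038) ≈ 1.1651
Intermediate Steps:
Function('X')(g) = 0
Mul(Add(24155, 27154), Pow(Add(Function('X')(201), 44038), -1)) = Mul(Add(24155, 27154), Pow(Add(0, 44038), -1)) = Mul(51309, Pow(44038, -1)) = Mul(51309, Rational(1, 44038)) = Rational(51309, 44038)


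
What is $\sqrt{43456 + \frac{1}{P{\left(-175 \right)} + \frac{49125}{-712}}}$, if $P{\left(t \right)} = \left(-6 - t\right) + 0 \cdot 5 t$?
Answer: $\frac{2 \sqrt{55079050032710}}{71203} \approx 208.46$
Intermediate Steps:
$P{\left(t \right)} = -6 - t$ ($P{\left(t \right)} = \left(-6 - t\right) + 0 t = \left(-6 - t\right) + 0 = -6 - t$)
$\sqrt{43456 + \frac{1}{P{\left(-175 \right)} + \frac{49125}{-712}}} = \sqrt{43456 + \frac{1}{\left(-6 - -175\right) + \frac{49125}{-712}}} = \sqrt{43456 + \frac{1}{\left(-6 + 175\right) + 49125 \left(- \frac{1}{712}\right)}} = \sqrt{43456 + \frac{1}{169 - \frac{49125}{712}}} = \sqrt{43456 + \frac{1}{\frac{71203}{712}}} = \sqrt{43456 + \frac{712}{71203}} = \sqrt{\frac{3094198280}{71203}} = \frac{2 \sqrt{55079050032710}}{71203}$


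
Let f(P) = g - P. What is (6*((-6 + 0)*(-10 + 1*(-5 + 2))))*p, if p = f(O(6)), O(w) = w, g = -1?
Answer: -3276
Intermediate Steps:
f(P) = -1 - P
p = -7 (p = -1 - 1*6 = -1 - 6 = -7)
(6*((-6 + 0)*(-10 + 1*(-5 + 2))))*p = (6*((-6 + 0)*(-10 + 1*(-5 + 2))))*(-7) = (6*(-6*(-10 + 1*(-3))))*(-7) = (6*(-6*(-10 - 3)))*(-7) = (6*(-6*(-13)))*(-7) = (6*78)*(-7) = 468*(-7) = -3276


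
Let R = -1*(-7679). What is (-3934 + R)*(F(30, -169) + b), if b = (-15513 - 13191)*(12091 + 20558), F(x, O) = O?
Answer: -3509653208425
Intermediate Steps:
R = 7679
b = -937156896 (b = -28704*32649 = -937156896)
(-3934 + R)*(F(30, -169) + b) = (-3934 + 7679)*(-169 - 937156896) = 3745*(-937157065) = -3509653208425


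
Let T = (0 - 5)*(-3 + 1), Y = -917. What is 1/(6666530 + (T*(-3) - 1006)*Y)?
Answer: 1/7616542 ≈ 1.3129e-7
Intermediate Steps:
T = 10 (T = -5*(-2) = 10)
1/(6666530 + (T*(-3) - 1006)*Y) = 1/(6666530 + (10*(-3) - 1006)*(-917)) = 1/(6666530 + (-30 - 1006)*(-917)) = 1/(6666530 - 1036*(-917)) = 1/(6666530 + 950012) = 1/7616542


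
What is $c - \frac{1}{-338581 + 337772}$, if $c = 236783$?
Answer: $\frac{191557448}{809} \approx 2.3678 \cdot 10^{5}$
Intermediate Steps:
$c - \frac{1}{-338581 + 337772} = 236783 - \frac{1}{-338581 + 337772} = 236783 - \frac{1}{-809} = 236783 - - \frac{1}{809} = 236783 + \frac{1}{809} = \frac{191557448}{809}$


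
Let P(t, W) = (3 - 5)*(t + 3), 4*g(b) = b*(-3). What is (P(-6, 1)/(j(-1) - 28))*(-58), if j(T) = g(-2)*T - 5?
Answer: 232/23 ≈ 10.087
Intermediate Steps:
g(b) = -3*b/4 (g(b) = (b*(-3))/4 = (-3*b)/4 = -3*b/4)
P(t, W) = -6 - 2*t (P(t, W) = -2*(3 + t) = -6 - 2*t)
j(T) = -5 + 3*T/2 (j(T) = (-¾*(-2))*T - 5 = 3*T/2 - 5 = -5 + 3*T/2)
(P(-6, 1)/(j(-1) - 28))*(-58) = ((-6 - 2*(-6))/((-5 + (3/2)*(-1)) - 28))*(-58) = ((-6 + 12)/((-5 - 3/2) - 28))*(-58) = (6/(-13/2 - 28))*(-58) = (6/(-69/2))*(-58) = -2/69*6*(-58) = -4/23*(-58) = 232/23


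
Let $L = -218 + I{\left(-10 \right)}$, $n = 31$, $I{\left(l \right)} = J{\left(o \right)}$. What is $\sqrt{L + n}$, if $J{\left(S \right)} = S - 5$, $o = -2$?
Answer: $i \sqrt{194} \approx 13.928 i$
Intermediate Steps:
$J{\left(S \right)} = -5 + S$
$I{\left(l \right)} = -7$ ($I{\left(l \right)} = -5 - 2 = -7$)
$L = -225$ ($L = -218 - 7 = -225$)
$\sqrt{L + n} = \sqrt{-225 + 31} = \sqrt{-194} = i \sqrt{194}$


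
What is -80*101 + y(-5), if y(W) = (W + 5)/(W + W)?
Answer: -8080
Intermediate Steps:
y(W) = (5 + W)/(2*W) (y(W) = (5 + W)/((2*W)) = (5 + W)*(1/(2*W)) = (5 + W)/(2*W))
-80*101 + y(-5) = -80*101 + (½)*(5 - 5)/(-5) = -8080 + (½)*(-⅕)*0 = -8080 + 0 = -8080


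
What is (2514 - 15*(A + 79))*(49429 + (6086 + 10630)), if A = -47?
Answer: 134538930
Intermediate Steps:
(2514 - 15*(A + 79))*(49429 + (6086 + 10630)) = (2514 - 15*(-47 + 79))*(49429 + (6086 + 10630)) = (2514 - 15*32)*(49429 + 16716) = (2514 - 480)*66145 = 2034*66145 = 134538930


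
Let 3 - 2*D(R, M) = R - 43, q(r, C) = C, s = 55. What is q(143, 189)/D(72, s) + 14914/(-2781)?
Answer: -719491/36153 ≈ -19.901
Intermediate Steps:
D(R, M) = 23 - R/2 (D(R, M) = 3/2 - (R - 43)/2 = 3/2 - (-43 + R)/2 = 3/2 + (43/2 - R/2) = 23 - R/2)
q(143, 189)/D(72, s) + 14914/(-2781) = 189/(23 - ½*72) + 14914/(-2781) = 189/(23 - 36) + 14914*(-1/2781) = 189/(-13) - 14914/2781 = 189*(-1/13) - 14914/2781 = -189/13 - 14914/2781 = -719491/36153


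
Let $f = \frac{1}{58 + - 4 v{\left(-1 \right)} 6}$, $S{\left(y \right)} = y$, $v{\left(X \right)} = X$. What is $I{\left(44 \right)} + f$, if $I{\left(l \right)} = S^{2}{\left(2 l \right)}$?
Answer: $\frac{635009}{82} \approx 7744.0$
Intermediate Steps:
$f = \frac{1}{82}$ ($f = \frac{1}{58 + \left(-4\right) \left(-1\right) 6} = \frac{1}{58 + 4 \cdot 6} = \frac{1}{58 + 24} = \frac{1}{82} \approx 0.012195$)
$I{\left(l \right)} = 4 l^{2}$ ($I{\left(l \right)} = \left(2 l\right)^{2} = 4 l^{2}$)
$I{\left(44 \right)} + f = 4 \cdot 44^{2} + \frac{1}{82} = 4 \cdot 1936 + \frac{1}{82} = 7744 + \frac{1}{82} = \frac{635009}{82}$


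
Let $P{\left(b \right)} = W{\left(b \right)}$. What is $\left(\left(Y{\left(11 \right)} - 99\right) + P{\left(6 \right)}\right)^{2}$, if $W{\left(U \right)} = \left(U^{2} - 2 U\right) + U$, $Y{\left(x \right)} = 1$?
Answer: $4624$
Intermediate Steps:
$W{\left(U \right)} = U^{2} - U$
$P{\left(b \right)} = b \left(-1 + b\right)$
$\left(\left(Y{\left(11 \right)} - 99\right) + P{\left(6 \right)}\right)^{2} = \left(\left(1 - 99\right) + 6 \left(-1 + 6\right)\right)^{2} = \left(-98 + 6 \cdot 5\right)^{2} = \left(-98 + 30\right)^{2} = \left(-68\right)^{2} = 4624$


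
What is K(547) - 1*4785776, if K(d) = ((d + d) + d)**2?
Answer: -2092895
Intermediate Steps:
K(d) = 9*d**2 (K(d) = (2*d + d)**2 = (3*d)**2 = 9*d**2)
K(547) - 1*4785776 = 9*547**2 - 1*4785776 = 9*299209 - 4785776 = 2692881 - 4785776 = -2092895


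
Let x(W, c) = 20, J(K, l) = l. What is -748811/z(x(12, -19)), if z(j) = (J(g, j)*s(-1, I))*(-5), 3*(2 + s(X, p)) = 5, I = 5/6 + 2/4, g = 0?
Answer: -2246433/100 ≈ -22464.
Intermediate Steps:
I = 4/3 (I = 5*(⅙) + 2*(¼) = ⅚ + ½ = 4/3 ≈ 1.3333)
s(X, p) = -⅓ (s(X, p) = -2 + (⅓)*5 = -2 + 5/3 = -⅓)
z(j) = 5*j/3 (z(j) = (j*(-⅓))*(-5) = -j/3*(-5) = 5*j/3)
-748811/z(x(12, -19)) = -748811/((5/3)*20) = -748811/100/3 = -748811*3/100 = -2246433/100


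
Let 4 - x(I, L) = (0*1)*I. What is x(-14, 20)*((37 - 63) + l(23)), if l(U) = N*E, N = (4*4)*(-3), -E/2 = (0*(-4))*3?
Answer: -104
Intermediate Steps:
E = 0 (E = -2*0*(-4)*3 = -0*3 = -2*0 = 0)
N = -48 (N = 16*(-3) = -48)
x(I, L) = 4 (x(I, L) = 4 - 0*1*I = 4 - 0*I = 4 - 1*0 = 4 + 0 = 4)
l(U) = 0 (l(U) = -48*0 = 0)
x(-14, 20)*((37 - 63) + l(23)) = 4*((37 - 63) + 0) = 4*(-26 + 0) = 4*(-26) = -104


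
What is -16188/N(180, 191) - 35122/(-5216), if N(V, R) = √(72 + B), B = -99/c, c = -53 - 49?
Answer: 17561/2608 - 5396*√84354/827 ≈ -1888.3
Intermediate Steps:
c = -102
B = 33/34 (B = -99/(-102) = -99*(-1/102) = 33/34 ≈ 0.97059)
N(V, R) = √84354/34 (N(V, R) = √(72 + 33/34) = √(2481/34) = √84354/34)
-16188/N(180, 191) - 35122/(-5216) = -16188*√84354/2481 - 35122/(-5216) = -5396*√84354/827 - 35122*(-1/5216) = -5396*√84354/827 + 17561/2608 = 17561/2608 - 5396*√84354/827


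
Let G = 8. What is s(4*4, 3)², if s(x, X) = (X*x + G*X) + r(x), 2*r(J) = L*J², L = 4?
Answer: 341056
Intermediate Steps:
r(J) = 2*J² (r(J) = (4*J²)/2 = 2*J²)
s(x, X) = 2*x² + 8*X + X*x (s(x, X) = (X*x + 8*X) + 2*x² = (8*X + X*x) + 2*x² = 2*x² + 8*X + X*x)
s(4*4, 3)² = (2*(4*4)² + 8*3 + 3*(4*4))² = (2*16² + 24 + 3*16)² = (2*256 + 24 + 48)² = (512 + 24 + 48)² = 584² = 341056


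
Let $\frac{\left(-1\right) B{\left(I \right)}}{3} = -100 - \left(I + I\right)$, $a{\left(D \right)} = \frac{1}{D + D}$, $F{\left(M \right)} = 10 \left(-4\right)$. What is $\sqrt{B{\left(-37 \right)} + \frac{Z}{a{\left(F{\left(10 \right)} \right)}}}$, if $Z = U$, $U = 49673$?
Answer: $i \sqrt{3973762} \approx 1993.4 i$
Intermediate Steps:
$F{\left(M \right)} = -40$
$a{\left(D \right)} = \frac{1}{2 D}$
$Z = 49673$
$B{\left(I \right)} = 300 + 6 I$ ($B{\left(I \right)} = - 3 \left(-100 - \left(I + I\right)\right) = - 3 \left(-100 - 2 I\right) = 300 + 6 I$)
$\sqrt{B{\left(-37 \right)} + \frac{Z}{a{\left(F{\left(10 \right)} \right)}}} = \sqrt{\left(300 + 6 \left(-37\right)\right) + \frac{49673}{\frac{1}{2} \frac{1}{-40}}} = \sqrt{\left(300 - 222\right) + \frac{49673}{\frac{1}{2} \left(- \frac{1}{40}\right)}} = \sqrt{78 + \frac{49673}{- \frac{1}{80}}} = \sqrt{78 + 49673 \left(-80\right)} = \sqrt{78 - 3973840} = \sqrt{-3973762} = i \sqrt{3973762}$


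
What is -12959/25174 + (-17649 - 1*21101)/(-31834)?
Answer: 281477847/400694558 ≈ 0.70247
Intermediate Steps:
-12959/25174 + (-17649 - 1*21101)/(-31834) = -12959*1/25174 + (-17649 - 21101)*(-1/31834) = -12959/25174 - 38750*(-1/31834) = -12959/25174 + 19375/15917 = 281477847/400694558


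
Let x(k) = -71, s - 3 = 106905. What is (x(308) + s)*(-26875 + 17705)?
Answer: -979695290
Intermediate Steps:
s = 106908 (s = 3 + 106905 = 106908)
(x(308) + s)*(-26875 + 17705) = (-71 + 106908)*(-26875 + 17705) = 106837*(-9170) = -979695290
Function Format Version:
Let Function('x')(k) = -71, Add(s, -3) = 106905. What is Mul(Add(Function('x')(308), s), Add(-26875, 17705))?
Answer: -979695290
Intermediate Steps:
s = 106908 (s = Add(3, 106905) = 106908)
Mul(Add(Function('x')(308), s), Add(-26875, 17705)) = Mul(Add(-71, 106908), Add(-26875, 17705)) = Mul(106837, -9170) = -979695290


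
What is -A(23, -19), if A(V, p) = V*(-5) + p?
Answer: 134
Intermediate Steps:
A(V, p) = p - 5*V (A(V, p) = -5*V + p = p - 5*V)
-A(23, -19) = -(-19 - 5*23) = -(-19 - 115) = -1*(-134) = 134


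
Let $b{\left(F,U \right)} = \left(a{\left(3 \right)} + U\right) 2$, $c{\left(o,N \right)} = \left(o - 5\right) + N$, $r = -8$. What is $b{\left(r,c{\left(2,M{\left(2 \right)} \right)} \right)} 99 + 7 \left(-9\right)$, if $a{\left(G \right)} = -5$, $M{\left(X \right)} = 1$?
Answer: $-1449$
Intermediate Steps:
$c{\left(o,N \right)} = -5 + N + o$ ($c{\left(o,N \right)} = \left(-5 + o\right) + N = -5 + N + o$)
$b{\left(F,U \right)} = -10 + 2 U$ ($b{\left(F,U \right)} = \left(-5 + U\right) 2 = -10 + 2 U$)
$b{\left(r,c{\left(2,M{\left(2 \right)} \right)} \right)} 99 + 7 \left(-9\right) = \left(-10 + 2 \left(-5 + 1 + 2\right)\right) 99 + 7 \left(-9\right) = \left(-10 + 2 \left(-2\right)\right) 99 - 63 = \left(-10 - 4\right) 99 - 63 = \left(-14\right) 99 - 63 = -1386 - 63 = -1449$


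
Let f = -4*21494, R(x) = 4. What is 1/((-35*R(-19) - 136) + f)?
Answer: -1/86252 ≈ -1.1594e-5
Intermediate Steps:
f = -85976
1/((-35*R(-19) - 136) + f) = 1/((-35*4 - 136) - 85976) = 1/((-140 - 136) - 85976) = 1/(-276 - 85976) = 1/(-86252) = -1/86252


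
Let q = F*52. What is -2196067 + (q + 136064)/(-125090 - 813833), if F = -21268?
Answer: -2061936845969/938923 ≈ -2.1961e+6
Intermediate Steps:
q = -1105936 (q = -21268*52 = -1105936)
-2196067 + (q + 136064)/(-125090 - 813833) = -2196067 + (-1105936 + 136064)/(-125090 - 813833) = -2196067 - 969872/(-938923) = -2196067 - 969872*(-1/938923) = -2196067 + 969872/938923 = -2061936845969/938923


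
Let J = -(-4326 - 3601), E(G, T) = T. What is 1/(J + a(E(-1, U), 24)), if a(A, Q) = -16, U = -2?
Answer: 1/7911 ≈ 0.00012641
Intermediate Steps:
J = 7927 (J = -1*(-7927) = 7927)
1/(J + a(E(-1, U), 24)) = 1/(7927 - 16) = 1/7911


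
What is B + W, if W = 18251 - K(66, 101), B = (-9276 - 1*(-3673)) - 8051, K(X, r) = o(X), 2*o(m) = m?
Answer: 4564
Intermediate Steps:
o(m) = m/2
K(X, r) = X/2
B = -13654 (B = (-9276 + 3673) - 8051 = -5603 - 8051 = -13654)
W = 18218 (W = 18251 - 66/2 = 18251 - 1*33 = 18251 - 33 = 18218)
B + W = -13654 + 18218 = 4564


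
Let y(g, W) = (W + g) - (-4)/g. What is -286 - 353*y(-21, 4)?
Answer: 121427/21 ≈ 5782.2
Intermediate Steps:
y(g, W) = W + g + 4/g (y(g, W) = (W + g) + 4/g = W + g + 4/g)
-286 - 353*y(-21, 4) = -286 - 353*(4 - 21 + 4/(-21)) = -286 - 353*(4 - 21 + 4*(-1/21)) = -286 - 353*(4 - 21 - 4/21) = -286 - 353*(-361/21) = -286 + 127433/21 = 121427/21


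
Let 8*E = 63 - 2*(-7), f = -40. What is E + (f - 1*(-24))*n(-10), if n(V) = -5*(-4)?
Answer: -2483/8 ≈ -310.38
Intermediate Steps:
n(V) = 20
E = 77/8 (E = (63 - 2*(-7))/8 = (63 + 14)/8 = (⅛)*77 = 77/8 ≈ 9.6250)
E + (f - 1*(-24))*n(-10) = 77/8 + (-40 - 1*(-24))*20 = 77/8 + (-40 + 24)*20 = 77/8 - 16*20 = 77/8 - 320 = -2483/8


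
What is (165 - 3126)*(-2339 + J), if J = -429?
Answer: 8196048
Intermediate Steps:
(165 - 3126)*(-2339 + J) = (165 - 3126)*(-2339 - 429) = -2961*(-2768) = 8196048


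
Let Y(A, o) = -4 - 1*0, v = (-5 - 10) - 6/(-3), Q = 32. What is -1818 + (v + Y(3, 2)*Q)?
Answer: -1959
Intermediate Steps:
v = -13 (v = -15 - 6*(-⅓) = -15 + 2 = -13)
Y(A, o) = -4 (Y(A, o) = -4 + 0 = -4)
-1818 + (v + Y(3, 2)*Q) = -1818 + (-13 - 4*32) = -1818 + (-13 - 128) = -1818 - 141 = -1959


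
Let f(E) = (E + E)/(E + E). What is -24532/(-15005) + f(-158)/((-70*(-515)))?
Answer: 176878721/108186050 ≈ 1.6349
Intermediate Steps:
f(E) = 1 (f(E) = (2*E)/((2*E)) = (2*E)*(1/(2*E)) = 1)
-24532/(-15005) + f(-158)/((-70*(-515))) = -24532/(-15005) + 1/(-70*(-515)) = -24532*(-1/15005) + 1/36050 = 24532/15005 + 1*(1/36050) = 24532/15005 + 1/36050 = 176878721/108186050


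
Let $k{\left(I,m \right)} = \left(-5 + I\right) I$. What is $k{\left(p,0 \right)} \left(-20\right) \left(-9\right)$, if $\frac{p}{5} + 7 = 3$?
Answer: $90000$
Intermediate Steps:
$p = -20$ ($p = -35 + 5 \cdot 3 = -35 + 15 = -20$)
$k{\left(I,m \right)} = I \left(-5 + I\right)$
$k{\left(p,0 \right)} \left(-20\right) \left(-9\right) = - 20 \left(-5 - 20\right) \left(-20\right) \left(-9\right) = \left(-20\right) \left(-25\right) \left(-20\right) \left(-9\right) = 500 \left(-20\right) \left(-9\right) = \left(-10000\right) \left(-9\right) = 90000$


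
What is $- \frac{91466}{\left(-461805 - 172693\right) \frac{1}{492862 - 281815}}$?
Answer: $\frac{9651812451}{317249} \approx 30423.0$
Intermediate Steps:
$- \frac{91466}{\left(-461805 - 172693\right) \frac{1}{492862 - 281815}} = - \frac{91466}{\left(-634498\right) \frac{1}{211047}} = - \frac{91466}{- \frac{634498}{211047}} = \left(-91466\right) \left(- \frac{211047}{634498}\right) = \frac{9651812451}{317249}$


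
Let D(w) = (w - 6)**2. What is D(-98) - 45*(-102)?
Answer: 15406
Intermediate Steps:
D(w) = (-6 + w)**2
D(-98) - 45*(-102) = (-6 - 98)**2 - 45*(-102) = (-104)**2 + 4590 = 10816 + 4590 = 15406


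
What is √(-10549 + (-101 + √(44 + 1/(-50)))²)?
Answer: √(-1054900 + (1010 - √4398)²)/10 ≈ 40.542*I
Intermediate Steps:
√(-10549 + (-101 + √(44 + 1/(-50)))²) = √(-10549 + (-101 + √(44 - 1/50))²) = √(-10549 + (-101 + √(2199/50))²) = √(-10549 + (-101 + √4398/10)²)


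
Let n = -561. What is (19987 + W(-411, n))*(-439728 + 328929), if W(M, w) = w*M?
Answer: -27761575842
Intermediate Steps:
W(M, w) = M*w
(19987 + W(-411, n))*(-439728 + 328929) = (19987 - 411*(-561))*(-439728 + 328929) = (19987 + 230571)*(-110799) = 250558*(-110799) = -27761575842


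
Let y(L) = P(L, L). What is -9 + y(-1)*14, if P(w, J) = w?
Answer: -23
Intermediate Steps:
y(L) = L
-9 + y(-1)*14 = -9 - 1*14 = -9 - 14 = -23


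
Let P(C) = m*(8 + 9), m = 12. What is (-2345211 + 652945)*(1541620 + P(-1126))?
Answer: -2609176333184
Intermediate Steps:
P(C) = 204 (P(C) = 12*(8 + 9) = 12*17 = 204)
(-2345211 + 652945)*(1541620 + P(-1126)) = (-2345211 + 652945)*(1541620 + 204) = -1692266*1541824 = -2609176333184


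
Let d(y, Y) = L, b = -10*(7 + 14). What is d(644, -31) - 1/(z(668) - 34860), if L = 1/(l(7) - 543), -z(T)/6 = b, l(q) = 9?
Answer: -1837/996800 ≈ -0.0018429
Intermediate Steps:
b = -210 (b = -10*21 = -210)
z(T) = 1260 (z(T) = -6*(-210) = 1260)
L = -1/534 (L = 1/(9 - 543) = 1/(-534) = -1/534 ≈ -0.0018727)
d(y, Y) = -1/534
d(644, -31) - 1/(z(668) - 34860) = -1/534 - 1/(1260 - 34860) = -1/534 - 1/(-33600) = -1/534 - 1*(-1/33600) = -1/534 + 1/33600 = -1837/996800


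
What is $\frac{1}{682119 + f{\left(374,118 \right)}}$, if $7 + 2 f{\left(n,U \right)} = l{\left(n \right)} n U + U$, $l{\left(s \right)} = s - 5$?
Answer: $\frac{2}{17649057} \approx 1.1332 \cdot 10^{-7}$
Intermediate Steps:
$l{\left(s \right)} = -5 + s$
$f{\left(n,U \right)} = - \frac{7}{2} + \frac{U}{2} + \frac{U n \left(-5 + n\right)}{2}$ ($f{\left(n,U \right)} = - \frac{7}{2} + \frac{\left(-5 + n\right) n U + U}{2} = - \frac{7}{2} + \frac{n \left(-5 + n\right) U + U}{2} = - \frac{7}{2} + \frac{U n \left(-5 + n\right) + U}{2} = - \frac{7}{2} + \frac{U + U n \left(-5 + n\right)}{2} = - \frac{7}{2} + \left(\frac{U}{2} + \frac{U n \left(-5 + n\right)}{2}\right) = - \frac{7}{2} + \frac{U}{2} + \frac{U n \left(-5 + n\right)}{2}$)
$\frac{1}{682119 + f{\left(374,118 \right)}} = \frac{1}{682119 + \left(- \frac{7}{2} + \frac{1}{2} \cdot 118 + \frac{1}{2} \cdot 118 \cdot 374 \left(-5 + 374\right)\right)} = \frac{1}{682119 + \left(- \frac{7}{2} + 59 + \frac{1}{2} \cdot 118 \cdot 374 \cdot 369\right)} = \frac{1}{682119 + \left(- \frac{7}{2} + 59 + 8142354\right)} = \frac{1}{682119 + \frac{16284819}{2}} = \frac{1}{\frac{17649057}{2}} = \frac{2}{17649057}$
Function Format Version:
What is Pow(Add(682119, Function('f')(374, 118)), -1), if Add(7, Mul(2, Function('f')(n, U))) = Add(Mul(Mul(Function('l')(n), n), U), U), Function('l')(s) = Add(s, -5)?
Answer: Rational(2, 17649057) ≈ 1.1332e-7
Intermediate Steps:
Function('l')(s) = Add(-5, s)
Function('f')(n, U) = Add(Rational(-7, 2), Mul(Rational(1, 2), U), Mul(Rational(1, 2), U, n, Add(-5, n))) (Function('f')(n, U) = Add(Rational(-7, 2), Mul(Rational(1, 2), Add(Mul(Mul(Add(-5, n), n), U), U))) = Add(Rational(-7, 2), Mul(Rational(1, 2), Add(Mul(Mul(n, Add(-5, n)), U), U))) = Add(Rational(-7, 2), Mul(Rational(1, 2), Add(Mul(U, n, Add(-5, n)), U))) = Add(Rational(-7, 2), Mul(Rational(1, 2), Add(U, Mul(U, n, Add(-5, n))))) = Add(Rational(-7, 2), Add(Mul(Rational(1, 2), U), Mul(Rational(1, 2), U, n, Add(-5, n)))) = Add(Rational(-7, 2), Mul(Rational(1, 2), U), Mul(Rational(1, 2), U, n, Add(-5, n))))
Pow(Add(682119, Function('f')(374, 118)), -1) = Pow(Add(682119, Add(Rational(-7, 2), Mul(Rational(1, 2), 118), Mul(Rational(1, 2), 118, 374, Add(-5, 374)))), -1) = Pow(Add(682119, Add(Rational(-7, 2), 59, Mul(Rational(1, 2), 118, 374, 369))), -1) = Pow(Add(682119, Add(Rational(-7, 2), 59, 8142354)), -1) = Pow(Add(682119, Rational(16284819, 2)), -1) = Pow(Rational(17649057, 2), -1) = Rational(2, 17649057)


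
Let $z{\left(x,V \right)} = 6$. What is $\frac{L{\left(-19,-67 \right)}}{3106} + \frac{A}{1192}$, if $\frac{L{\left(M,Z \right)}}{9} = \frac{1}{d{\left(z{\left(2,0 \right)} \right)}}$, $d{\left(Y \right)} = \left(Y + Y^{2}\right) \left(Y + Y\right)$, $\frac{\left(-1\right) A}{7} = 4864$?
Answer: $- \frac{740271467}{25916464} \approx -28.564$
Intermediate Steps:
$A = -34048$ ($A = \left(-7\right) 4864 = -34048$)
$d{\left(Y \right)} = 2 Y \left(Y + Y^{2}\right)$ ($d{\left(Y \right)} = \left(Y + Y^{2}\right) 2 Y = 2 Y \left(Y + Y^{2}\right)$)
$L{\left(M,Z \right)} = \frac{1}{56}$ ($L{\left(M,Z \right)} = \frac{9}{2 \cdot 6^{2} \left(1 + 6\right)} = \frac{9}{2 \cdot 36 \cdot 7} = \frac{9}{504} = 9 \cdot \frac{1}{504} = \frac{1}{56}$)
$\frac{L{\left(-19,-67 \right)}}{3106} + \frac{A}{1192} = \frac{1}{56 \cdot 3106} - \frac{34048}{1192} = \frac{1}{56} \cdot \frac{1}{3106} - \frac{4256}{149} = \frac{1}{173936} - \frac{4256}{149} = - \frac{740271467}{25916464}$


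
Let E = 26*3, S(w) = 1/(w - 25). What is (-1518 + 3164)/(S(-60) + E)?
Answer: 139910/6629 ≈ 21.106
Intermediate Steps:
S(w) = 1/(-25 + w)
E = 78
(-1518 + 3164)/(S(-60) + E) = (-1518 + 3164)/(1/(-25 - 60) + 78) = 1646/(1/(-85) + 78) = 1646/(-1/85 + 78) = 1646/(6629/85) = 1646*(85/6629) = 139910/6629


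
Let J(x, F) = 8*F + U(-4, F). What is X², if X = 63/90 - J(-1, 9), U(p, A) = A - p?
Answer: 710649/100 ≈ 7106.5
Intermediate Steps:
J(x, F) = 4 + 9*F (J(x, F) = 8*F + (F - 1*(-4)) = 8*F + (F + 4) = 8*F + (4 + F) = 4 + 9*F)
X = -843/10 (X = 63/90 - (4 + 9*9) = 63*(1/90) - (4 + 81) = 7/10 - 1*85 = 7/10 - 85 = -843/10 ≈ -84.300)
X² = (-843/10)² = 710649/100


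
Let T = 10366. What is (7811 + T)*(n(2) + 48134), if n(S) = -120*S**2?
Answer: 866206758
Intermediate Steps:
(7811 + T)*(n(2) + 48134) = (7811 + 10366)*(-120*2**2 + 48134) = 18177*(-120*4 + 48134) = 18177*(-480 + 48134) = 18177*47654 = 866206758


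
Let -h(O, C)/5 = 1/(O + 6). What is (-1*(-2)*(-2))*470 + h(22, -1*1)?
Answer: -52645/28 ≈ -1880.2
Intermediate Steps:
h(O, C) = -5/(6 + O) (h(O, C) = -5/(O + 6) = -5/(6 + O))
(-1*(-2)*(-2))*470 + h(22, -1*1) = (-1*(-2)*(-2))*470 - 5/(6 + 22) = (2*(-2))*470 - 5/28 = -4*470 - 5*1/28 = -1880 - 5/28 = -52645/28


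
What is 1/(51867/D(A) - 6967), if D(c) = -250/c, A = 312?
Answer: -125/8962127 ≈ -1.3948e-5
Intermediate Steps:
1/(51867/D(A) - 6967) = 1/(51867/((-250/312)) - 6967) = 1/(51867/((-250*1/312)) - 6967) = 1/(51867/(-125/156) - 6967) = 1/(51867*(-156/125) - 6967) = 1/(-8091252/125 - 6967) = 1/(-8962127/125) = -125/8962127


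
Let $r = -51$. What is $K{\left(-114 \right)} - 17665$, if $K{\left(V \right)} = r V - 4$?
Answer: $-11855$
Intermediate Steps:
$K{\left(V \right)} = -4 - 51 V$ ($K{\left(V \right)} = - 51 V - 4 = -4 - 51 V$)
$K{\left(-114 \right)} - 17665 = \left(-4 - -5814\right) - 17665 = \left(-4 + 5814\right) - 17665 = 5810 - 17665 = -11855$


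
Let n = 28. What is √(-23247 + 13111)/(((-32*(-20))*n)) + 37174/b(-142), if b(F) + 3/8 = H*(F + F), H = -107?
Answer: 297392/243101 + I*√2534/8960 ≈ 1.2233 + 0.0056182*I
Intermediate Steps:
b(F) = -3/8 - 214*F (b(F) = -3/8 - 107*(F + F) = -3/8 - 214*F)
√(-23247 + 13111)/(((-32*(-20))*n)) + 37174/b(-142) = √(-23247 + 13111)/((-32*(-20)*28)) + 37174/(-3/8 - 214*(-142)) = √(-10136)/((640*28)) + 37174/(-3/8 + 30388) = (2*I*√2534)/17920 + 37174/(243101/8) = (2*I*√2534)*(1/17920) + 37174*(8/243101) = I*√2534/8960 + 297392/243101 = 297392/243101 + I*√2534/8960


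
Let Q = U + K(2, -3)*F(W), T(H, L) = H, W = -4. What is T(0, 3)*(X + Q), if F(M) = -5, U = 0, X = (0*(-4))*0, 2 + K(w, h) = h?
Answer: 0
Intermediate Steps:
K(w, h) = -2 + h
X = 0 (X = 0*0 = 0)
Q = 25 (Q = 0 + (-2 - 3)*(-5) = 0 - 5*(-5) = 0 + 25 = 25)
T(0, 3)*(X + Q) = 0*(0 + 25) = 0*25 = 0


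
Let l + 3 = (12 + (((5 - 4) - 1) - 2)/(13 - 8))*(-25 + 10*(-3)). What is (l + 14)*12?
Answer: -7524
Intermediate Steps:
l = -641 (l = -3 + (12 + (((5 - 4) - 1) - 2)/(13 - 8))*(-25 + 10*(-3)) = -3 + (12 + ((1 - 1) - 2)/5)*(-25 - 30) = -3 + (12 + (0 - 2)*(⅕))*(-55) = -3 + (12 - 2*⅕)*(-55) = -3 + (12 - ⅖)*(-55) = -3 + (58/5)*(-55) = -3 - 638 = -641)
(l + 14)*12 = (-641 + 14)*12 = -627*12 = -7524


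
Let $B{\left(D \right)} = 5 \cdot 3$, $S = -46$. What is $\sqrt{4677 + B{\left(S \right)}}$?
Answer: $2 \sqrt{1173} \approx 68.498$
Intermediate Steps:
$B{\left(D \right)} = 15$
$\sqrt{4677 + B{\left(S \right)}} = \sqrt{4677 + 15} = \sqrt{4692} = 2 \sqrt{1173}$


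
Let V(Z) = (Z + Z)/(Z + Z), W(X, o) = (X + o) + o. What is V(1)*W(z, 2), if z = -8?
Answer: -4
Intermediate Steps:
W(X, o) = X + 2*o
V(Z) = 1 (V(Z) = (2*Z)/((2*Z)) = (2*Z)*(1/(2*Z)) = 1)
V(1)*W(z, 2) = 1*(-8 + 2*2) = 1*(-8 + 4) = 1*(-4) = -4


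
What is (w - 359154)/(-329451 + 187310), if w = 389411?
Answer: -30257/142141 ≈ -0.21287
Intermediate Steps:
(w - 359154)/(-329451 + 187310) = (389411 - 359154)/(-329451 + 187310) = 30257/(-142141) = 30257*(-1/142141) = -30257/142141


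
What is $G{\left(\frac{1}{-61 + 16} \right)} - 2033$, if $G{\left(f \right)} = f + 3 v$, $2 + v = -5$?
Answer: $- \frac{92431}{45} \approx -2054.0$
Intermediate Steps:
$v = -7$ ($v = -2 - 5 = -7$)
$G{\left(f \right)} = -21 + f$ ($G{\left(f \right)} = f + 3 \left(-7\right) = f - 21 = -21 + f$)
$G{\left(\frac{1}{-61 + 16} \right)} - 2033 = \left(-21 + \frac{1}{-61 + 16}\right) - 2033 = \left(-21 + \frac{1}{-45}\right) - 2033 = \left(-21 - \frac{1}{45}\right) - 2033 = - \frac{946}{45} - 2033 = - \frac{92431}{45}$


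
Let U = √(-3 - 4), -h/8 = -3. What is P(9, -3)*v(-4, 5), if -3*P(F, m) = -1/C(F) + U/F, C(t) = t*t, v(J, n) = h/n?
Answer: 8/405 - 8*I*√7/45 ≈ 0.019753 - 0.47036*I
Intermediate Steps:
h = 24 (h = -8*(-3) = 24)
U = I*√7 (U = √(-7) = I*√7 ≈ 2.6458*I)
v(J, n) = 24/n
C(t) = t²
P(F, m) = 1/(3*F²) - I*√7/(3*F) (P(F, m) = -(-1/(F²) + (I*√7)/F)/3 = -(-1/F² + I*√7/F)/3 = 1/(3*F²) - I*√7/(3*F))
P(9, -3)*v(-4, 5) = ((⅓)*(1 - 1*I*9*√7)/9²)*(24/5) = ((⅓)*(1/81)*(1 - 9*I*√7))*(24*(⅕)) = (1/243 - I*√7/27)*(24/5) = 8/405 - 8*I*√7/45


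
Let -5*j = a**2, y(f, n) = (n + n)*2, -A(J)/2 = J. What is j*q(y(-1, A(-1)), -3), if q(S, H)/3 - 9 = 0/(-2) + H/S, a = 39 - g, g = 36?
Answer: -1863/40 ≈ -46.575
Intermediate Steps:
A(J) = -2*J
y(f, n) = 4*n (y(f, n) = (2*n)*2 = 4*n)
a = 3 (a = 39 - 1*36 = 39 - 36 = 3)
q(S, H) = 27 + 3*H/S (q(S, H) = 27 + 3*(0/(-2) + H/S) = 27 + 3*(0*(-1/2) + H/S) = 27 + 3*(0 + H/S) = 27 + 3*(H/S) = 27 + 3*H/S)
j = -9/5 (j = -1/5*3**2 = -1/5*9 = -9/5 ≈ -1.8000)
j*q(y(-1, A(-1)), -3) = -9*(27 + 3*(-3)/(4*(-2*(-1))))/5 = -9*(27 + 3*(-3)/(4*2))/5 = -9*(27 + 3*(-3)/8)/5 = -9*(27 + 3*(-3)*(1/8))/5 = -9*(27 - 9/8)/5 = -9/5*207/8 = -1863/40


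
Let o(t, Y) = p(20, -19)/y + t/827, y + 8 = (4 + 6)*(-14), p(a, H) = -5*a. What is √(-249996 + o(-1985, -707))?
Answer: 21*I*√530776802186/30599 ≈ 500.0*I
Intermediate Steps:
y = -148 (y = -8 + (4 + 6)*(-14) = -8 + 10*(-14) = -8 - 140 = -148)
o(t, Y) = 25/37 + t/827 (o(t, Y) = -5*20/(-148) + t/827 = -100*(-1/148) + t*(1/827) = 25/37 + t/827)
√(-249996 + o(-1985, -707)) = √(-249996 + (25/37 + (1/827)*(-1985))) = √(-249996 + (25/37 - 1985/827)) = √(-249996 - 52770/30599) = √(-7649680374/30599) = 21*I*√530776802186/30599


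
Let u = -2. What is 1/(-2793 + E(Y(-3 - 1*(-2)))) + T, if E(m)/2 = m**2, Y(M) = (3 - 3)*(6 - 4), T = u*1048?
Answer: -5854129/2793 ≈ -2096.0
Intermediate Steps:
T = -2096 (T = -2*1048 = -2096)
Y(M) = 0 (Y(M) = 0*2 = 0)
E(m) = 2*m**2
1/(-2793 + E(Y(-3 - 1*(-2)))) + T = 1/(-2793 + 2*0**2) - 2096 = 1/(-2793 + 2*0) - 2096 = 1/(-2793 + 0) - 2096 = 1/(-2793) - 2096 = -1/2793 - 2096 = -5854129/2793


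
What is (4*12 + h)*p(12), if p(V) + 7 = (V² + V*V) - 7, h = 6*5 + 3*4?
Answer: 24660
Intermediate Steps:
h = 42 (h = 30 + 12 = 42)
p(V) = -14 + 2*V² (p(V) = -7 + ((V² + V*V) - 7) = -7 + ((V² + V²) - 7) = -7 + (2*V² - 7) = -7 + (-7 + 2*V²) = -14 + 2*V²)
(4*12 + h)*p(12) = (4*12 + 42)*(-14 + 2*12²) = (48 + 42)*(-14 + 2*144) = 90*(-14 + 288) = 90*274 = 24660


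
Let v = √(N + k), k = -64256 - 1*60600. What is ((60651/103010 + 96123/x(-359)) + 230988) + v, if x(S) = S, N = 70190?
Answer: 8532192666399/36980590 + 3*I*√6074 ≈ 2.3072e+5 + 233.81*I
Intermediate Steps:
k = -124856 (k = -64256 - 60600 = -124856)
v = 3*I*√6074 (v = √(70190 - 124856) = √(-54666) = 3*I*√6074 ≈ 233.81*I)
((60651/103010 + 96123/x(-359)) + 230988) + v = ((60651/103010 + 96123/(-359)) + 230988) + 3*I*√6074 = ((60651*(1/103010) + 96123*(-1/359)) + 230988) + 3*I*√6074 = ((60651/103010 - 96123/359) + 230988) + 3*I*√6074 = (-9879856521/36980590 + 230988) + 3*I*√6074 = 8532192666399/36980590 + 3*I*√6074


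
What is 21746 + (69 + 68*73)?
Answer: 26779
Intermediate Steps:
21746 + (69 + 68*73) = 21746 + (69 + 4964) = 21746 + 5033 = 26779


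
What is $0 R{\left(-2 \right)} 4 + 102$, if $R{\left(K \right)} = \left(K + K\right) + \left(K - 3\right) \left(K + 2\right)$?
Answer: $102$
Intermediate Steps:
$R{\left(K \right)} = 2 K + \left(-3 + K\right) \left(2 + K\right)$
$0 R{\left(-2 \right)} 4 + 102 = 0 \left(-6 - 2 + \left(-2\right)^{2}\right) 4 + 102 = 0 \left(-6 - 2 + 4\right) 4 + 102 = 0 \left(-4\right) 4 + 102 = 0 \cdot 4 + 102 = 0 + 102 = 102$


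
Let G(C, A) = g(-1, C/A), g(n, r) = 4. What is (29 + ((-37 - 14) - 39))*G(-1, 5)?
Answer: -244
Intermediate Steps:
G(C, A) = 4
(29 + ((-37 - 14) - 39))*G(-1, 5) = (29 + ((-37 - 14) - 39))*4 = (29 + (-51 - 39))*4 = (29 - 90)*4 = -61*4 = -244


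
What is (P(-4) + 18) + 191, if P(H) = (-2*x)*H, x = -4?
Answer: 177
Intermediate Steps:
P(H) = 8*H (P(H) = (-2*(-4))*H = 8*H)
(P(-4) + 18) + 191 = (8*(-4) + 18) + 191 = (-32 + 18) + 191 = -14 + 191 = 177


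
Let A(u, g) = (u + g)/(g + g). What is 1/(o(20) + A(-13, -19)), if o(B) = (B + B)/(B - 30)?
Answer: -19/60 ≈ -0.31667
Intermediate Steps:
A(u, g) = (g + u)/(2*g) (A(u, g) = (g + u)/((2*g)) = (g + u)*(1/(2*g)) = (g + u)/(2*g))
o(B) = 2*B/(-30 + B) (o(B) = (2*B)/(-30 + B) = 2*B/(-30 + B))
1/(o(20) + A(-13, -19)) = 1/(2*20/(-30 + 20) + (1/2)*(-19 - 13)/(-19)) = 1/(2*20/(-10) + (1/2)*(-1/19)*(-32)) = 1/(2*20*(-1/10) + 16/19) = 1/(-4 + 16/19) = 1/(-60/19) = -19/60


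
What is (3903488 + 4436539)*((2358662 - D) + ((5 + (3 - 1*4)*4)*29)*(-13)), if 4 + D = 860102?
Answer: 12494920031049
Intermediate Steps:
D = 860098 (D = -4 + 860102 = 860098)
(3903488 + 4436539)*((2358662 - D) + ((5 + (3 - 1*4)*4)*29)*(-13)) = (3903488 + 4436539)*((2358662 - 1*860098) + ((5 + (3 - 1*4)*4)*29)*(-13)) = 8340027*((2358662 - 860098) + ((5 + (3 - 4)*4)*29)*(-13)) = 8340027*(1498564 + ((5 - 1*4)*29)*(-13)) = 8340027*(1498564 + ((5 - 4)*29)*(-13)) = 8340027*(1498564 + (1*29)*(-13)) = 8340027*(1498564 + 29*(-13)) = 8340027*(1498564 - 377) = 8340027*1498187 = 12494920031049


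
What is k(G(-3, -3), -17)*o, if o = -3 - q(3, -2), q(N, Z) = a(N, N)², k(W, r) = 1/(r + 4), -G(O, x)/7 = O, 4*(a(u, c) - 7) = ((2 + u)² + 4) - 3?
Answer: 57/4 ≈ 14.250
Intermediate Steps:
a(u, c) = 29/4 + (2 + u)²/4 (a(u, c) = 7 + (((2 + u)² + 4) - 3)/4 = 7 + ((4 + (2 + u)²) - 3)/4 = 7 + (1 + (2 + u)²)/4 = 7 + (¼ + (2 + u)²/4) = 29/4 + (2 + u)²/4)
G(O, x) = -7*O
k(W, r) = 1/(4 + r)
q(N, Z) = (29/4 + (2 + N)²/4)²
o = -741/4 (o = -3 - (29 + (2 + 3)²)²/16 = -3 - (29 + 5²)²/16 = -3 - (29 + 25)²/16 = -3 - 54²/16 = -3 - 2916/16 = -3 - 1*729/4 = -3 - 729/4 = -741/4 ≈ -185.25)
k(G(-3, -3), -17)*o = -741/4/(4 - 17) = -741/4/(-13) = -1/13*(-741/4) = 57/4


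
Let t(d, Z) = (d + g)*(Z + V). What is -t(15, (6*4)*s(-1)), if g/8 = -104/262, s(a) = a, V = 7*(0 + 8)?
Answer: -49568/131 ≈ -378.38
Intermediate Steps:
V = 56 (V = 7*8 = 56)
g = -416/131 (g = 8*(-104/262) = 8*(-104*1/262) = 8*(-52/131) = -416/131 ≈ -3.1756)
t(d, Z) = (56 + Z)*(-416/131 + d) (t(d, Z) = (d - 416/131)*(Z + 56) = (-416/131 + d)*(56 + Z) = (56 + Z)*(-416/131 + d))
-t(15, (6*4)*s(-1)) = -(-23296/131 + 56*15 - 416*6*4*(-1)/131 + ((6*4)*(-1))*15) = -(-23296/131 + 840 - 9984*(-1)/131 + (24*(-1))*15) = -(-23296/131 + 840 - 416/131*(-24) - 24*15) = -(-23296/131 + 840 + 9984/131 - 360) = -1*49568/131 = -49568/131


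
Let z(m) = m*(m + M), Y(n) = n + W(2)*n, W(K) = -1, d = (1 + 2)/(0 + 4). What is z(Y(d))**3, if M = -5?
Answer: 0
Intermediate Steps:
d = 3/4 ≈ 0.75000
Y(n) = 0 (Y(n) = n - n = 0)
z(m) = m*(-5 + m) (z(m) = m*(m - 5) = m*(-5 + m))
z(Y(d))**3 = (0*(-5 + 0))**3 = (0*(-5))**3 = 0**3 = 0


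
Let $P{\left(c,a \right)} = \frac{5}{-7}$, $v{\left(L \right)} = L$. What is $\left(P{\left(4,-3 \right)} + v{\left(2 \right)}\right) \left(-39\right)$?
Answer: $- \frac{351}{7} \approx -50.143$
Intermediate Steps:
$P{\left(c,a \right)} = - \frac{5}{7}$ ($P{\left(c,a \right)} = 5 \left(- \frac{1}{7}\right) = - \frac{5}{7}$)
$\left(P{\left(4,-3 \right)} + v{\left(2 \right)}\right) \left(-39\right) = \left(- \frac{5}{7} + 2\right) \left(-39\right) = \frac{9}{7} \left(-39\right) = - \frac{351}{7}$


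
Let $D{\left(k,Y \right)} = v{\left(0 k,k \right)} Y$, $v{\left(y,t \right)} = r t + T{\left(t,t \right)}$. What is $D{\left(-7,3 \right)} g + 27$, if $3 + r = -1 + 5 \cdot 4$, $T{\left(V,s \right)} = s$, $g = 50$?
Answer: $-17823$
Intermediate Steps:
$r = 16$ ($r = -3 + \left(-1 + 5 \cdot 4\right) = -3 + \left(-1 + 20\right) = -3 + 19 = 16$)
$v{\left(y,t \right)} = 17 t$ ($v{\left(y,t \right)} = 16 t + t = 17 t$)
$D{\left(k,Y \right)} = 17 Y k$ ($D{\left(k,Y \right)} = 17 k Y = 17 Y k$)
$D{\left(-7,3 \right)} g + 27 = 17 \cdot 3 \left(-7\right) 50 + 27 = \left(-357\right) 50 + 27 = -17850 + 27 = -17823$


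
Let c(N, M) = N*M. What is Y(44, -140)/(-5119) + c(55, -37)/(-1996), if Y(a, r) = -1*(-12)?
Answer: 10393213/10217524 ≈ 1.0172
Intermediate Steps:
Y(a, r) = 12
c(N, M) = M*N
Y(44, -140)/(-5119) + c(55, -37)/(-1996) = 12/(-5119) - 37*55/(-1996) = 12*(-1/5119) - 2035*(-1/1996) = -12/5119 + 2035/1996 = 10393213/10217524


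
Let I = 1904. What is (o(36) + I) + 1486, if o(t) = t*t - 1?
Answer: 4685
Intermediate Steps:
o(t) = -1 + t**2 (o(t) = t**2 - 1 = -1 + t**2)
(o(36) + I) + 1486 = ((-1 + 36**2) + 1904) + 1486 = ((-1 + 1296) + 1904) + 1486 = (1295 + 1904) + 1486 = 3199 + 1486 = 4685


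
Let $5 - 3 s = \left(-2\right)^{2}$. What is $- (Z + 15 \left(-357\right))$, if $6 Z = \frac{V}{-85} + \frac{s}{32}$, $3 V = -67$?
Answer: $\frac{87392857}{16320} \approx 5355.0$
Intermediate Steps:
$V = - \frac{67}{3}$ ($V = \frac{1}{3} \left(-67\right) = - \frac{67}{3} \approx -22.333$)
$s = \frac{1}{3}$ ($s = \frac{5}{3} - \frac{\left(-2\right)^{2}}{3} = \frac{5}{3} - \frac{4}{3} = \frac{1}{3} \approx 0.33333$)
$Z = \frac{743}{16320}$ ($Z = \frac{- \frac{67}{3 \left(-85\right)} + \frac{1}{3 \cdot 32}}{6} = \frac{\left(- \frac{67}{3}\right) \left(- \frac{1}{85}\right) + \frac{1}{3} \cdot \frac{1}{32}}{6} = \frac{\frac{67}{255} + \frac{1}{96}}{6} = \frac{1}{6} \cdot \frac{743}{2720} = \frac{743}{16320} \approx 0.045527$)
$- (Z + 15 \left(-357\right)) = - (\frac{743}{16320} + 15 \left(-357\right)) = - (\frac{743}{16320} - 5355) = \left(-1\right) \left(- \frac{87392857}{16320}\right) = \frac{87392857}{16320}$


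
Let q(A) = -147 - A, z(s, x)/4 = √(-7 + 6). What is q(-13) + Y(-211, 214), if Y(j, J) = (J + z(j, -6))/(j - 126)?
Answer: -45372/337 - 4*I/337 ≈ -134.64 - 0.011869*I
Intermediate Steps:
z(s, x) = 4*I (z(s, x) = 4*√(-7 + 6) = 4*√(-1) = 4*I)
Y(j, J) = (J + 4*I)/(-126 + j) (Y(j, J) = (J + 4*I)/(j - 126) = (J + 4*I)/(-126 + j))
q(-13) + Y(-211, 214) = (-147 - 1*(-13)) + (214 + 4*I)/(-126 - 211) = (-147 + 13) + (214 + 4*I)/(-337) = -134 - (214 + 4*I)/337 = -134 + (-214/337 - 4*I/337) = -45372/337 - 4*I/337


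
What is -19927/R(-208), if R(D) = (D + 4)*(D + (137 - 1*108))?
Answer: -19927/36516 ≈ -0.54571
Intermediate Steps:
R(D) = (4 + D)*(29 + D) (R(D) = (4 + D)*(D + (137 - 108)) = (4 + D)*(D + 29) = (4 + D)*(29 + D))
-19927/R(-208) = -19927/(116 + (-208)² + 33*(-208)) = -19927/(116 + 43264 - 6864) = -19927/36516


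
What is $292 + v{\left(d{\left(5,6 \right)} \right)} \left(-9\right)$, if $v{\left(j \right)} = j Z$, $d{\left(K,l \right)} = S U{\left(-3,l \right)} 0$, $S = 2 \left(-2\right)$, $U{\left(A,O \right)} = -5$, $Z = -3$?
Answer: $292$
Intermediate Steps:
$S = -4$
$d{\left(K,l \right)} = 0$ ($d{\left(K,l \right)} = \left(-4\right) \left(-5\right) 0 = 20 \cdot 0 = 0$)
$v{\left(j \right)} = - 3 j$ ($v{\left(j \right)} = j \left(-3\right) = - 3 j$)
$292 + v{\left(d{\left(5,6 \right)} \right)} \left(-9\right) = 292 + \left(-3\right) 0 \left(-9\right) = 292 + 0 \left(-9\right) = 292 + 0 = 292$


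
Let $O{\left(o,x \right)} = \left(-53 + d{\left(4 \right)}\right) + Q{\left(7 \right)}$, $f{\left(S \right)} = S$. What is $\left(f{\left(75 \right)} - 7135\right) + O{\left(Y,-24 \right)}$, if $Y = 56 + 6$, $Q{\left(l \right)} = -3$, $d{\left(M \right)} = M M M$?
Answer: $-7052$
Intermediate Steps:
$d{\left(M \right)} = M^{3}$ ($d{\left(M \right)} = M^{2} M = M^{3}$)
$Y = 62$
$O{\left(o,x \right)} = 8$ ($O{\left(o,x \right)} = \left(-53 + 4^{3}\right) - 3 = \left(-53 + 64\right) - 3 = 11 - 3 = 8$)
$\left(f{\left(75 \right)} - 7135\right) + O{\left(Y,-24 \right)} = \left(75 - 7135\right) + 8 = -7060 + 8 = -7052$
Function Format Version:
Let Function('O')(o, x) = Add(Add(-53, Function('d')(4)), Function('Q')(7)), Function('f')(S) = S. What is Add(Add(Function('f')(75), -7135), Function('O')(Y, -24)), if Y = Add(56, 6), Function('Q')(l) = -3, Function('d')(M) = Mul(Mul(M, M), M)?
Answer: -7052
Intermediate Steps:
Function('d')(M) = Pow(M, 3) (Function('d')(M) = Mul(Pow(M, 2), M) = Pow(M, 3))
Y = 62
Function('O')(o, x) = 8 (Function('O')(o, x) = Add(Add(-53, Pow(4, 3)), -3) = Add(Add(-53, 64), -3) = Add(11, -3) = 8)
Add(Add(Function('f')(75), -7135), Function('O')(Y, -24)) = Add(Add(75, -7135), 8) = Add(-7060, 8) = -7052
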